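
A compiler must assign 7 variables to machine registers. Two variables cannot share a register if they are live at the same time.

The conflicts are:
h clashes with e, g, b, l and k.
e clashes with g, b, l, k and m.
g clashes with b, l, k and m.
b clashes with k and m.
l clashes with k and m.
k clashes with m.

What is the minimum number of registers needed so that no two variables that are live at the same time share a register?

h, e, g, l, k are mutually in conflict, so at least 5 registers are needed.
5 registers suffice: register 1 → {e}; register 2 → {k}; register 3 → {g}; register 4 → {h, m}; register 5 → {b, l}. No two conflicting variables share a register.

5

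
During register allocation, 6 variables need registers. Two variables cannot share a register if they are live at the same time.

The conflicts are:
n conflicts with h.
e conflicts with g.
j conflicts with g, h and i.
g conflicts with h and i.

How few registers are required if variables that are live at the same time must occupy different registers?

3

j, g, i pairwise conflict, so at least 3 registers are needed.
3 registers suffice: register 1 → {n, g}; register 2 → {e, j}; register 3 → {h, i}. Each listed conflict is separated.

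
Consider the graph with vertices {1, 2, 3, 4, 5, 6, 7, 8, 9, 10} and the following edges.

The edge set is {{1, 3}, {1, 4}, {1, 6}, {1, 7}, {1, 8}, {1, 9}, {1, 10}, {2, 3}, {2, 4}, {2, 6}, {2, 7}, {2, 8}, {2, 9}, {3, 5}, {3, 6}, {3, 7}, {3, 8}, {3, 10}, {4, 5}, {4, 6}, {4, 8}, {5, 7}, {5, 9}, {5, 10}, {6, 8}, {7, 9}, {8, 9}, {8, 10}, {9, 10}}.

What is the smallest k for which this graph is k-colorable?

4

2, 3, 6, 8 form a clique, so at least 4 colors are needed.
One proper 4-coloring: 1=blue, 2=blue, 3=red, 4=red, 5=blue, 6=yellow, 7=green, 8=green, 9=red, 10=yellow. No two adjacent vertices share a color.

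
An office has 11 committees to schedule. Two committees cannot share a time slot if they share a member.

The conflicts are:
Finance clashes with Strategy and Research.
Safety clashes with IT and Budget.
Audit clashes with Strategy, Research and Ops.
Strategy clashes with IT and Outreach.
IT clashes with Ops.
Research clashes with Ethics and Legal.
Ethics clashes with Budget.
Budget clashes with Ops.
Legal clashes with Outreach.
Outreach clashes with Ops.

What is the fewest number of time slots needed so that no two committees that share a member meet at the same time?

The cycle Ethics-Budget-Ops-Audit-Research-Ethics has odd length 5, so it cannot be 2-colored; at least 3 time slots are needed.
A valid assignment using 3 time slots: Finance=2, Safety=1, Audit=2, Strategy=1, IT=2, Research=1, Ethics=3, Budget=2, Legal=3, Outreach=2, Ops=1. No two conflicting committees share a time slot.

3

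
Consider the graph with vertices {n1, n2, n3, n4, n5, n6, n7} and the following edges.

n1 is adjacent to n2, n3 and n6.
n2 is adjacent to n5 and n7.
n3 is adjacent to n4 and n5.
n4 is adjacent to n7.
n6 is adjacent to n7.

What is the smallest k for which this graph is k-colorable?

The cycle n3-n5-n2-n7-n4-n3 has odd length 5, so it cannot be 2-colored; at least 3 colors are needed.
3 colors suffice: color red → {n2, n3, n6}; color blue → {n1, n5, n7}; color green → {n4}. Each edge has distinct colors on its endpoints.

3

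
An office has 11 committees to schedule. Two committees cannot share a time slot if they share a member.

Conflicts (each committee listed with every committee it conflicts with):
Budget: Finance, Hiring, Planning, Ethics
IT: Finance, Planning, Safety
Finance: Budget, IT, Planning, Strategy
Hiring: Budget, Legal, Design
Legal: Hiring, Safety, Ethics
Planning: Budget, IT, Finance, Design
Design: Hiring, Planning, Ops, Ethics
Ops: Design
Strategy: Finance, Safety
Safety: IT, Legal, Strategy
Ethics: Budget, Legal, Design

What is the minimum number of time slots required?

3

IT, Finance, Planning all conflict with each other, so at least 3 time slots are needed.
3 time slots suffice: time slot 1 → {Hiring, Planning, Ops, Safety, Ethics}; time slot 2 → {Finance, Legal, Design}; time slot 3 → {Budget, IT, Strategy}. No two conflicting committees share a time slot.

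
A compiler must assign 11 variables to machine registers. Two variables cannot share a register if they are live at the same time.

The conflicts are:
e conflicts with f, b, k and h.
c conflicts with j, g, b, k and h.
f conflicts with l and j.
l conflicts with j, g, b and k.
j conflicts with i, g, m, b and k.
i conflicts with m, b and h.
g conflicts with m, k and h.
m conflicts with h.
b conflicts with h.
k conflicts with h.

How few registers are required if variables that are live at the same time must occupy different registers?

l, j, g, k all conflict with each other, so at least 4 registers are needed.
Using 4 registers: e=3, c=4, f=2, l=4, j=1, i=3, g=3, m=2, b=2, k=2, h=1. Every pair that conflicts lands in different registers.

4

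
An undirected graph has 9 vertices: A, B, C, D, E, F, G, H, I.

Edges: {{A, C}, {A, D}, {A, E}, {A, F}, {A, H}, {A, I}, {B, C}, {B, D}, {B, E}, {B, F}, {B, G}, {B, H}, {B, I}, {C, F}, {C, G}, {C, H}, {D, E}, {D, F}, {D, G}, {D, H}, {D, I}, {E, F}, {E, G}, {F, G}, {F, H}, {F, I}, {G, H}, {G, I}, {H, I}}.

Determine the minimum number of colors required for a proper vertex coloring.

6

B, D, F, G, H, I are mutually adjacent (a clique of size 6), so at least 6 colors are needed.
One proper 6-coloring: A=2, B=2, C=5, D=5, E=3, F=1, G=4, H=3, I=6. Each edge has distinct colors on its endpoints.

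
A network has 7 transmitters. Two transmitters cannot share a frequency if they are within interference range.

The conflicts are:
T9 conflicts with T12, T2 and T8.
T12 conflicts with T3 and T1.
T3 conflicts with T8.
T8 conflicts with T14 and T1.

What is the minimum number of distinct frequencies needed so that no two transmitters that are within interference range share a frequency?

2

T9 and T2 conflict, so at least 2 frequencies are needed.
A valid assignment using 2 frequencies: T9=2, T12=1, T2=1, T3=2, T8=1, T14=2, T1=2. No two conflicting transmitters share a frequency.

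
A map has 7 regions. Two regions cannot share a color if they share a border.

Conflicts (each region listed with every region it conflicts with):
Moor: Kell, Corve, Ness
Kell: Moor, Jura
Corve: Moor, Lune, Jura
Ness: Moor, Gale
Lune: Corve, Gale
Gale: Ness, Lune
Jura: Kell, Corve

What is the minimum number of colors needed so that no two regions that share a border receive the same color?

The cycle Lune-Gale-Ness-Moor-Corve-Lune has odd length 5, so it cannot be 2-colored; at least 3 colors are needed.
One proper 3-coloring: Moor=2, Kell=1, Corve=1, Ness=1, Lune=3, Gale=2, Jura=2. Every pair that conflicts lands in different colors.

3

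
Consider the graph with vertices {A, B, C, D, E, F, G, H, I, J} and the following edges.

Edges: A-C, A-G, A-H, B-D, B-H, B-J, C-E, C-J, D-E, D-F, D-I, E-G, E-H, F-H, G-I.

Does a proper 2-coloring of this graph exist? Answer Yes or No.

The cycle J-B-D-E-C-J has odd length 5, so it cannot be 2-colored; at least 3 colors are needed.
So 2 colors are not enough.

No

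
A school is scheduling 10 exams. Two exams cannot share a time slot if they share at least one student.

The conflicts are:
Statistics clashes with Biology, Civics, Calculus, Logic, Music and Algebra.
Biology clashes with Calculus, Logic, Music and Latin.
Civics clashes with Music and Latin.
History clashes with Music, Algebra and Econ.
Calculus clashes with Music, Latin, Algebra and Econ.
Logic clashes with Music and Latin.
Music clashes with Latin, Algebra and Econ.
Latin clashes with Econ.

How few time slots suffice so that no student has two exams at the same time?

4

Calculus, Music, Latin, Econ pairwise conflict, so at least 4 time slots are needed.
4 time slots suffice: time slot 1 → {Music}; time slot 2 → {Statistics, History, Latin}; time slot 3 → {Civics, Calculus, Logic}; time slot 4 → {Biology, Algebra, Econ}. Every pair that conflicts lands in different time slots.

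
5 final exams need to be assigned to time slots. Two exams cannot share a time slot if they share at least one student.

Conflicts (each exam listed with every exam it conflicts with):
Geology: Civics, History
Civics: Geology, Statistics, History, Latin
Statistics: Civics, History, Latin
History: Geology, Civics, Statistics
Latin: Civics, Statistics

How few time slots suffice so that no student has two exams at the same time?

3

Geology, Civics, History all conflict with each other, so at least 3 time slots are needed.
3 time slots suffice: Geology=2, Civics=1, Statistics=2, History=3, Latin=3. No two conflicting exams share a time slot.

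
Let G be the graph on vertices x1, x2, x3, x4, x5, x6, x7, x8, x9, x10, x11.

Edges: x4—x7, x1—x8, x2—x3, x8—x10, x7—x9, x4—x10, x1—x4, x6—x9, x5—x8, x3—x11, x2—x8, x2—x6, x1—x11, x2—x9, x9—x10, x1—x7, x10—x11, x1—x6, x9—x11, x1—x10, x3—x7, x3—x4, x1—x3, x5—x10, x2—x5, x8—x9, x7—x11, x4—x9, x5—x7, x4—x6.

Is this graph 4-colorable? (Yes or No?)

The chromatic number is 4. x1, x3, x7, x11 form a clique, so at least 4 colors are needed.
4 colors suffice: color 1 → {x1, x5, x9}; color 2 → {x2, x7, x10}; color 3 → {x4, x8, x11}; color 4 → {x3, x6}.
That is already a proper 4-coloring.

Yes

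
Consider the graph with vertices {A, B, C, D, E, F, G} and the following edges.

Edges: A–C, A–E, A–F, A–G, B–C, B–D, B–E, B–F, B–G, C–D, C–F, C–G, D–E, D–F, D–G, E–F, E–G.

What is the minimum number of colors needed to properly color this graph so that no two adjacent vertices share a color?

4

B, C, D, G are pairwise adjacent (a clique of size 4), so at least 4 colors are needed.
4 colors suffice: color 1 → {C, E}; color 2 → {F, G}; color 3 → {A, D}; color 4 → {B}. No two adjacent vertices share a color.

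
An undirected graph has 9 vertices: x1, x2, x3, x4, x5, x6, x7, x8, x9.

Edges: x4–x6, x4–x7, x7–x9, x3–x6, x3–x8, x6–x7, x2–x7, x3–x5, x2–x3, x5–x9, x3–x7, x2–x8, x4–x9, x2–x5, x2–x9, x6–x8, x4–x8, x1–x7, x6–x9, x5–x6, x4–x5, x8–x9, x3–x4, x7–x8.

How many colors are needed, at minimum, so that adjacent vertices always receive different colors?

x3, x4, x6, x7, x8 form a clique, so at least 5 colors are needed.
5 colors suffice: color 1 → {x5, x7}; color 2 → {x1, x2, x4}; color 3 → {x3, x9}; color 4 → {x8}; color 5 → {x6}. Each edge has distinct colors on its endpoints.

5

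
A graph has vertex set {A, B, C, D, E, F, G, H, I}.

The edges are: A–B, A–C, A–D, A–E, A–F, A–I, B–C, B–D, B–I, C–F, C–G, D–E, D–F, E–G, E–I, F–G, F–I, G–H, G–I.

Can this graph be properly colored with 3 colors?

Yes

The chromatic number is 3. E, G, I are mutually adjacent, so at least 3 colors are needed.
3 colors suffice: color 1 → {A, G}; color 2 → {B, E, F, H}; color 3 → {C, D, I}.
That is already a proper 3-coloring.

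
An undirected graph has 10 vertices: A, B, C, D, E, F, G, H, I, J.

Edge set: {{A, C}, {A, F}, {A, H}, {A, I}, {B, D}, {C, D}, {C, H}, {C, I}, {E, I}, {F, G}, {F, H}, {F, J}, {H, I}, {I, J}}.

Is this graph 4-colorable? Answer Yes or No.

The chromatic number is 4. A, C, H, I form a clique, so at least 4 colors are needed.
One proper 4-coloring: A=4, B=2, C=3, D=1, E=2, F=1, G=2, H=2, I=1, J=2.
That is already a proper 4-coloring.

Yes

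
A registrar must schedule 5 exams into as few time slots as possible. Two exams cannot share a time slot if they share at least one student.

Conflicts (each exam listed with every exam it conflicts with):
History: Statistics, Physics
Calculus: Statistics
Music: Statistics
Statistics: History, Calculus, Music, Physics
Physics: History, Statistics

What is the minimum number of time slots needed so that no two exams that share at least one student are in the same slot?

3

History, Statistics, Physics all conflict with each other, so at least 3 time slots are needed.
3 time slots suffice: time slot 1 → {Statistics}; time slot 2 → {History, Calculus, Music}; time slot 3 → {Physics}. Every pair that conflicts lands in different time slots.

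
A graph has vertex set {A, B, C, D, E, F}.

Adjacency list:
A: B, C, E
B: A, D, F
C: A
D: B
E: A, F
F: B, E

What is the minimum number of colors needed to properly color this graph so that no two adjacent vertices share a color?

E and F are adjacent, so at least 2 colors are needed.
2 colors suffice: color red → {B, C, E}; color blue → {A, D, F}. No two adjacent vertices share a color.

2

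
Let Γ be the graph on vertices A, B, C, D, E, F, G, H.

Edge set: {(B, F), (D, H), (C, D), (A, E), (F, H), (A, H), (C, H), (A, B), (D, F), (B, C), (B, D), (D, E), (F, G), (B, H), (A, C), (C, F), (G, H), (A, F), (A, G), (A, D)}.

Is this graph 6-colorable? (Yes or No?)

The chromatic number is 6. A, B, C, D, F, H form a clique, so at least 6 colors are needed.
6 colors suffice: A=1, B=5, C=6, D=2, E=3, F=4, G=2, H=3.
That is already a proper 6-coloring.

Yes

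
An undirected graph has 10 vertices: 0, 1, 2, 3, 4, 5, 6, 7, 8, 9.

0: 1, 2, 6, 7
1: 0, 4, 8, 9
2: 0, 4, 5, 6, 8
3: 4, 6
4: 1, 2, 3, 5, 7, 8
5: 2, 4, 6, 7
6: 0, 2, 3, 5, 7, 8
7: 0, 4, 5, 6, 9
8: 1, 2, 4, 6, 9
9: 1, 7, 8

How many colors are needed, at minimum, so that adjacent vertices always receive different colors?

3

2, 4, 8 are pairwise adjacent, so at least 3 colors are needed.
3 colors suffice: color red → {4, 6, 9}; color blue → {0, 3, 5, 8}; color green → {1, 2, 7}. Every edge joins two different colors.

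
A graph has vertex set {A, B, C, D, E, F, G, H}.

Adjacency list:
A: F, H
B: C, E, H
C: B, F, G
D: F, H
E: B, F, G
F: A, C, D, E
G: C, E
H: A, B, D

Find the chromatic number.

3

The cycle A-F-E-B-H-A has odd length 5, so it cannot be 2-colored; at least 3 colors are needed.
3 colors suffice: A=2, B=3, C=2, D=2, E=2, F=1, G=1, H=1. Each edge has distinct colors on its endpoints.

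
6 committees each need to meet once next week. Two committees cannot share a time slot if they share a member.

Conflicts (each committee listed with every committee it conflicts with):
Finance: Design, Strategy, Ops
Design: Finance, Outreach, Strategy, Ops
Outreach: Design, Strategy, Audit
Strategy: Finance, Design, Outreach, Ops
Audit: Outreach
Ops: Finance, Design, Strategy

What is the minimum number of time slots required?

Finance, Design, Strategy, Ops pairwise conflict, so at least 4 time slots are needed.
4 time slots suffice: Finance=4, Design=1, Outreach=3, Strategy=2, Audit=1, Ops=3. No two conflicting committees share a time slot.

4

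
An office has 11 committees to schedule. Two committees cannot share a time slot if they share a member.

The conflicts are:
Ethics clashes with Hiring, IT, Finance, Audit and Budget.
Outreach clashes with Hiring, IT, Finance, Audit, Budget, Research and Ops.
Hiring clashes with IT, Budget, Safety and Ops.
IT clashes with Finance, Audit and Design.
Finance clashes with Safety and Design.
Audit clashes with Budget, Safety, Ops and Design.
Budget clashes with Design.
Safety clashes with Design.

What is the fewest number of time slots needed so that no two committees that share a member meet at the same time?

IT, Audit, Design are mutually in conflict, so at least 3 time slots are needed.
3 time slots suffice: time slot 1 → {Hiring, Finance, Audit, Research}; time slot 2 → {Ethics, Outreach, Design}; time slot 3 → {IT, Budget, Safety, Ops}. No two conflicting committees share a time slot.

3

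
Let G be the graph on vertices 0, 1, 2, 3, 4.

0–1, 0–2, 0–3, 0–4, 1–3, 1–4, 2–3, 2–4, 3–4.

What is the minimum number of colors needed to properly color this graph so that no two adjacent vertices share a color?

0, 2, 3, 4 form a clique, so at least 4 colors are needed.
4 colors suffice: color a → {3}; color b → {4}; color c → {0}; color d → {1, 2}. Each edge has distinct colors on its endpoints.

4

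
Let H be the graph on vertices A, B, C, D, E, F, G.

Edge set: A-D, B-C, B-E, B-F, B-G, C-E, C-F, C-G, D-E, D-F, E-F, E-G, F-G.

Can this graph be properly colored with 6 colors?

Yes

The chromatic number is 5. B, C, E, F, G are pairwise adjacent (a clique of size 5), so at least 5 colors are needed.
A valid assignment using 5 colors: A=1, B=3, C=4, D=3, E=1, F=2, G=5.
Since 6 ≥ 5, a proper 6-coloring certainly exists.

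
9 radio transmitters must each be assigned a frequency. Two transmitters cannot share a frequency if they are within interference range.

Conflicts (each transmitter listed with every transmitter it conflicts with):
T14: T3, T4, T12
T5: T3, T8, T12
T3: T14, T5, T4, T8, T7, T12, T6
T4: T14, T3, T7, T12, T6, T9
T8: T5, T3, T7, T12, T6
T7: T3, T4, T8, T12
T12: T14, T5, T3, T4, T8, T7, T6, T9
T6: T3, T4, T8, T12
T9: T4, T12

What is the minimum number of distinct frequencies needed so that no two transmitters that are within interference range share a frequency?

4

T14, T3, T4, T12 all conflict with each other, so at least 4 frequencies are needed.
A valid assignment using 4 frequencies: T14=4, T5=4, T3=2, T4=3, T8=3, T7=4, T12=1, T6=4, T9=2. Each listed conflict is separated.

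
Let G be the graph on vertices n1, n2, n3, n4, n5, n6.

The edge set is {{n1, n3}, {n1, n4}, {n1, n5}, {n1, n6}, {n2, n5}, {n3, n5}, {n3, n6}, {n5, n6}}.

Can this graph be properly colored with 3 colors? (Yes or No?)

n1, n3, n5, n6 are pairwise adjacent (a clique of size 4), so at least 4 colors are needed.
So 3 colors are not enough.

No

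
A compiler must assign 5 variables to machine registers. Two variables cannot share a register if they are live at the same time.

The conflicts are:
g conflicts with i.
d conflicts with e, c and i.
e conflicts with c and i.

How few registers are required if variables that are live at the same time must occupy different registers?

d, e, i all conflict with each other, so at least 3 registers are needed.
3 registers suffice: g=1, d=1, e=2, c=3, i=3. Every pair that conflicts lands in different registers.

3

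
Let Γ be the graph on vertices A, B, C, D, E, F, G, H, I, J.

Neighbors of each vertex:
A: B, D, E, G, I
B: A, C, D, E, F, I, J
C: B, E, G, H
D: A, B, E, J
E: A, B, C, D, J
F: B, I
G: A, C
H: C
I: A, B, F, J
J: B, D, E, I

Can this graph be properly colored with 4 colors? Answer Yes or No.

Yes

The chromatic number is 4. B, D, E, J form a clique, so at least 4 colors are needed.
4 colors suffice: color red → {B, G, H}; color blue → {E, I}; color green → {A, C, F, J}; color yellow → {D}.
That is already a proper 4-coloring.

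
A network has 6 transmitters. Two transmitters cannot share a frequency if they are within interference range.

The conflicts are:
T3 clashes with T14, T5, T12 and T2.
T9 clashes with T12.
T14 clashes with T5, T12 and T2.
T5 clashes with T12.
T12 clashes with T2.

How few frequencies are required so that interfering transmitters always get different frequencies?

T3, T14, T5, T12 pairwise conflict, so at least 4 frequencies are needed.
4 frequencies suffice: frequency 1 → {T12}; frequency 2 → {T3, T9}; frequency 3 → {T14}; frequency 4 → {T5, T2}. Each listed conflict is separated.

4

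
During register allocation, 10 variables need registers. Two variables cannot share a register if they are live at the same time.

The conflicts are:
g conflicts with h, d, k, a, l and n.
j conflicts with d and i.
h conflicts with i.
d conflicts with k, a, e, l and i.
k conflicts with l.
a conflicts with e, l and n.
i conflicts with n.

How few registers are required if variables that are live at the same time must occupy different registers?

g, d, a, l are mutually in conflict, so at least 4 registers are needed.
4 registers suffice: register 1 → {h, d, n}; register 2 → {g, e, i}; register 3 → {j, k, a}; register 4 → {l}. Each listed conflict is separated.

4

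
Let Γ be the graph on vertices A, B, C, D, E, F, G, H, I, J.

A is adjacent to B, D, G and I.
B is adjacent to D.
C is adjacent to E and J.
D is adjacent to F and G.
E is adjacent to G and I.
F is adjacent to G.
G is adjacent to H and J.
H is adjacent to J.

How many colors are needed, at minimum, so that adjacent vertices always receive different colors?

G, H, J are mutually adjacent, so at least 3 colors are needed.
One proper 3-coloring: A=2, B=1, C=1, D=3, E=2, F=2, G=1, H=3, I=1, J=2. No two adjacent vertices share a color.

3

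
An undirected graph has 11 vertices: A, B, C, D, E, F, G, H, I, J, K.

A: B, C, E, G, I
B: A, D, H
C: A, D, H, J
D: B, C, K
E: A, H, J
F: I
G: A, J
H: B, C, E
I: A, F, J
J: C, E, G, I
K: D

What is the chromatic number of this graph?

2

D and K are adjacent, so at least 2 colors are needed.
2 colors suffice: color 1 → {A, D, F, H, J}; color 2 → {B, C, E, G, I, K}. Each edge has distinct colors on its endpoints.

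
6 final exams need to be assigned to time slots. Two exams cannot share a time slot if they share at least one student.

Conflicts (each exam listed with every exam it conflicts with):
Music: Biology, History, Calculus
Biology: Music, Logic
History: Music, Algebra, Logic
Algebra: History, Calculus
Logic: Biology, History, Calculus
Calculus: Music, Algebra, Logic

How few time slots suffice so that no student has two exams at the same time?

2

Music and Calculus conflict, so at least 2 time slots are needed.
Using 2 time slots: Music=1, Biology=2, History=2, Algebra=1, Logic=1, Calculus=2. Each listed conflict is separated.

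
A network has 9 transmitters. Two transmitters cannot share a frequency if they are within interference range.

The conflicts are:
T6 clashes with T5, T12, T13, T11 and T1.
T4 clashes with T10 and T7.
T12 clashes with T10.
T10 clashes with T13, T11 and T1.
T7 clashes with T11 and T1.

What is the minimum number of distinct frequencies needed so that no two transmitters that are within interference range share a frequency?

T6 and T5 conflict, so at least 2 frequencies are needed.
2 frequencies suffice: frequency 1 → {T6, T10, T7}; frequency 2 → {T5, T4, T12, T13, T11, T1}. Every pair that conflicts lands in different frequencies.

2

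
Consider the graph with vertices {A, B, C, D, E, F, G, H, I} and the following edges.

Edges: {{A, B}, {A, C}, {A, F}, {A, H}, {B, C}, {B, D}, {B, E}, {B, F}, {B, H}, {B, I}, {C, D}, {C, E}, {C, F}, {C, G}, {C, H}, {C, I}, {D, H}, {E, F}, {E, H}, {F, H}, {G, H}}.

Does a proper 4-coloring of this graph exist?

No

A, B, C, F, H are pairwise adjacent (a clique of size 5), so at least 5 colors are needed.
So 4 colors are not enough.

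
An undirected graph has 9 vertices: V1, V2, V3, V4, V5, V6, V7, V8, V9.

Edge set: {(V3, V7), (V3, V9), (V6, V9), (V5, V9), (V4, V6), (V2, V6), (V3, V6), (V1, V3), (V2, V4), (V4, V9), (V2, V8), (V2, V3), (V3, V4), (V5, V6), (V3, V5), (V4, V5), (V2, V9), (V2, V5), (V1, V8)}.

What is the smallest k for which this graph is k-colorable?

6

V2, V3, V4, V5, V6, V9 form a clique, so at least 6 colors are needed.
6 colors suffice: V1=2, V2=2, V3=1, V4=6, V5=5, V6=4, V7=2, V8=1, V9=3. No two adjacent vertices share a color.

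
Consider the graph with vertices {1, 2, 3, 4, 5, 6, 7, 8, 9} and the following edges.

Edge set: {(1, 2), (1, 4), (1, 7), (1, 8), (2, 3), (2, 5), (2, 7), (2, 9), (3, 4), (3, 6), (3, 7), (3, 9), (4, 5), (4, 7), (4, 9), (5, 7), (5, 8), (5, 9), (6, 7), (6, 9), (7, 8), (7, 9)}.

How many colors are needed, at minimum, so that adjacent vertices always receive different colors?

2, 5, 7, 9 are pairwise adjacent (a clique of size 4), so at least 4 colors are needed.
4 colors suffice: color red → {7}; color blue → {1, 9}; color green → {3, 5}; color yellow → {2, 4, 6, 8}. No two adjacent vertices share a color.

4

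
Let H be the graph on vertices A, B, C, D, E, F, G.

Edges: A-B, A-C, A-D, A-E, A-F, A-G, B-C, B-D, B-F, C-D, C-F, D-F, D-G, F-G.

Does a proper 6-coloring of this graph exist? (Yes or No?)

The chromatic number is 5. A, B, C, D, F are pairwise adjacent (a clique of size 5), so at least 5 colors are needed.
A valid assignment using 5 colors: A=1, B=5, C=4, D=3, E=2, F=2, G=4.
Since 6 ≥ 5, a proper 6-coloring certainly exists.

Yes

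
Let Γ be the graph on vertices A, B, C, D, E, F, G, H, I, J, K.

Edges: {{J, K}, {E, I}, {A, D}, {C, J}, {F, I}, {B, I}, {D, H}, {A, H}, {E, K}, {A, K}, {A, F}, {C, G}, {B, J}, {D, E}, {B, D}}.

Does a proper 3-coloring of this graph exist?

The chromatic number is 3. A, D, H are pairwise adjacent, so at least 3 colors are needed.
3 colors suffice: A=1, B=1, C=1, D=2, E=1, F=3, G=2, H=3, I=2, J=3, K=2.
That is already a proper 3-coloring.

Yes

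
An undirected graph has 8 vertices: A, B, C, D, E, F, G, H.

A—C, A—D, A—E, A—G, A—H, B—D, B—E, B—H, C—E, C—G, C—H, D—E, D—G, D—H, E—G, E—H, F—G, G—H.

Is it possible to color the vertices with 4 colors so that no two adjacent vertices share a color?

No

A, D, E, G, H are pairwise adjacent (a clique of size 5), so at least 5 colors are needed.
So 4 colors are not enough.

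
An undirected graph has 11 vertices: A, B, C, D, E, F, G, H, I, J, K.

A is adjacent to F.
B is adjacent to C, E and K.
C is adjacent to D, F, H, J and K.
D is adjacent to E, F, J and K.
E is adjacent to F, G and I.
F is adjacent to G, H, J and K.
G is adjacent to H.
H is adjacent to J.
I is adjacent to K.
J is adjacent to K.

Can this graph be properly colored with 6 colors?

The chromatic number is 5. C, D, F, J, K form a clique, so at least 5 colors are needed.
5 colors suffice: color 1 → {B, F, I}; color 2 → {A, C, E}; color 3 → {H, K}; color 4 → {G, J}; color 5 → {D}.
Since 6 ≥ 5, a proper 6-coloring certainly exists.

Yes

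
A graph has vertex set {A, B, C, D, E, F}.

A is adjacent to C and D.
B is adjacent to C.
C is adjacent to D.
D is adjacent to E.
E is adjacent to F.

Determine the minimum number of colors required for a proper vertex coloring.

3

A, C, D are pairwise adjacent, so at least 3 colors are needed.
3 colors suffice: color 1 → {C, E}; color 2 → {B, D, F}; color 3 → {A}. Every edge joins two different colors.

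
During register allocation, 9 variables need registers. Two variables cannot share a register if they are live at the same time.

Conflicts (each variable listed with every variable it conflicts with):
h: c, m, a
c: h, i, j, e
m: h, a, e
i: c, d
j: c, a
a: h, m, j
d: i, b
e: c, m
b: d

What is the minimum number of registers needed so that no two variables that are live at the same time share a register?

h, m, a all conflict with each other, so at least 3 registers are needed.
3 registers suffice: register 1 → {c, a, d}; register 2 → {h, i, j, e, b}; register 3 → {m}. Every pair that conflicts lands in different registers.

3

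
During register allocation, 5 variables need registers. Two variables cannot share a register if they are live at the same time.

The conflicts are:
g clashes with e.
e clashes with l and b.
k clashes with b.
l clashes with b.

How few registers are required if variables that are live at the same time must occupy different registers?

e, l, b pairwise conflict, so at least 3 registers are needed.
A valid assignment using 3 registers: g=1, e=2, k=2, l=3, b=1. No two conflicting variables share a register.

3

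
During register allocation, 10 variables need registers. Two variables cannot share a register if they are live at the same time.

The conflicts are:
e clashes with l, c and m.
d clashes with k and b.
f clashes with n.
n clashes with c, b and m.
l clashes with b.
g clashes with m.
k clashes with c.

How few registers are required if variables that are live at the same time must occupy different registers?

3

The cycle n-c-k-d-b-n has odd length 5, so it cannot be 2-colored; at least 3 registers are needed.
Using 3 registers: e=1, d=3, f=2, n=1, l=3, g=1, k=1, c=2, b=2, m=2. Each listed conflict is separated.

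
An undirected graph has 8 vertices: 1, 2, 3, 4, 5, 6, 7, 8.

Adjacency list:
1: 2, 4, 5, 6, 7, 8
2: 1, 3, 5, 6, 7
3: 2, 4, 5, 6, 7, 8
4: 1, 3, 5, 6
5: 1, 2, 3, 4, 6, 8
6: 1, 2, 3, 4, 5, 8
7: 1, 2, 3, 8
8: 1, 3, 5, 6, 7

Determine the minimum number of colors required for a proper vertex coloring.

2, 3, 5, 6 form a clique, so at least 4 colors are needed.
4 colors suffice: color red → {1, 3}; color blue → {5, 7}; color green → {6}; color yellow → {2, 4, 8}. No two adjacent vertices share a color.

4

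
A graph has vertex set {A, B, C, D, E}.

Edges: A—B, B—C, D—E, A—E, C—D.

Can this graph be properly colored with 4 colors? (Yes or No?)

Yes

The chromatic number is 3. The cycle C-D-E-A-B-C has odd length 5, so it cannot be 2-colored; at least 3 colors are needed.
3 colors suffice: color 1 → {C, E}; color 2 → {B, D}; color 3 → {A}.
Since 4 ≥ 3, a proper 4-coloring certainly exists.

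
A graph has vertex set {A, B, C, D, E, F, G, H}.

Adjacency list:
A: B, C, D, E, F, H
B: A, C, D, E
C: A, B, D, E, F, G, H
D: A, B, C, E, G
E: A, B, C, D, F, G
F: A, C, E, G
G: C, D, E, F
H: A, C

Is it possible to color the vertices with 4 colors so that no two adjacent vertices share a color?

No

A, B, C, D, E are pairwise adjacent (a clique of size 5), so at least 5 colors are needed.
So 4 colors are not enough.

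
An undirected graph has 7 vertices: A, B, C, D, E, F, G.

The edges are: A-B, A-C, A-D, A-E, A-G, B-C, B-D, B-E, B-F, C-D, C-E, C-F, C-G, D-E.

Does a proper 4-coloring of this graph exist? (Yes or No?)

A, B, C, D, E are pairwise adjacent (a clique of size 5), so at least 5 colors are needed.
So 4 colors are not enough.

No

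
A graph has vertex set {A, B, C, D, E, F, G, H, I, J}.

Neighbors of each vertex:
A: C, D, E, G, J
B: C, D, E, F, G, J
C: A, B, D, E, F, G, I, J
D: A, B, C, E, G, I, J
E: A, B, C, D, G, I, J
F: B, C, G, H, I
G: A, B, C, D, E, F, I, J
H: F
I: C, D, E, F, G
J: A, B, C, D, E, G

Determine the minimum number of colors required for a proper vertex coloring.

6

A, C, D, E, G, J form a clique, so at least 6 colors are needed.
One proper 6-coloring: A=6, B=6, C=1, D=3, E=4, F=3, G=2, H=1, I=5, J=5. Every edge joins two different colors.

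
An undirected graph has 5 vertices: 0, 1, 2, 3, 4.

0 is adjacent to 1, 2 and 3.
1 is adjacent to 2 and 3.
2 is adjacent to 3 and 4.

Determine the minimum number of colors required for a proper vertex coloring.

4

0, 1, 2, 3 are mutually adjacent (a clique of size 4), so at least 4 colors are needed.
4 colors suffice: color a → {2}; color b → {1, 4}; color c → {3}; color d → {0}. Each edge has distinct colors on its endpoints.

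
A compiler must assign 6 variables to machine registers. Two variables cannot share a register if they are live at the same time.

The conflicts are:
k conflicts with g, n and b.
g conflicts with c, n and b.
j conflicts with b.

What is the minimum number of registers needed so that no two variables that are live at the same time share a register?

k, g, b are mutually in conflict, so at least 3 registers are needed.
3 registers suffice: register 1 → {g, j}; register 2 → {c, n, b}; register 3 → {k}. No two conflicting variables share a register.

3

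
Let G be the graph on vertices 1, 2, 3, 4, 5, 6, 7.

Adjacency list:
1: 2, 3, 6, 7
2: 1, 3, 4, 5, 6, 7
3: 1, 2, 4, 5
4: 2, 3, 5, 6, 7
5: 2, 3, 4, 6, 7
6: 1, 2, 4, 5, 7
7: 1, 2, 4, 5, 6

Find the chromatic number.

2, 4, 5, 6, 7 form a clique, so at least 5 colors are needed.
One proper 5-coloring: 1=b, 2=a, 3=c, 4=b, 5=d, 6=e, 7=c. Each edge has distinct colors on its endpoints.

5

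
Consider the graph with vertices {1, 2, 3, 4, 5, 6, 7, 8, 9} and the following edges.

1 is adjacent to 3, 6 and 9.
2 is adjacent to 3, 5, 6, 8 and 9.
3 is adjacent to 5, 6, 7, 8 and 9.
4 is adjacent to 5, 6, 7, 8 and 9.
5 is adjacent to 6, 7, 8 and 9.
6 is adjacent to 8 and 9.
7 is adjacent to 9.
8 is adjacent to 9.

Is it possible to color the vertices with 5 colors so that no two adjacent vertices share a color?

2, 3, 5, 6, 8, 9 are mutually adjacent (a clique of size 6), so at least 6 colors are needed.
So 5 colors are not enough.

No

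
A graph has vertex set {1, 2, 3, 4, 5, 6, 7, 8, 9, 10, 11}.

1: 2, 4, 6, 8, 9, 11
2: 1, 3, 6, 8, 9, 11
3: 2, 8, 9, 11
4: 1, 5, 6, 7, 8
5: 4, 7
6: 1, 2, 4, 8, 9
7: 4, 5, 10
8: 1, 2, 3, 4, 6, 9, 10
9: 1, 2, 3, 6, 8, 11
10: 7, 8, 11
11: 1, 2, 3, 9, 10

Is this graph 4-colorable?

1, 2, 6, 8, 9 are mutually adjacent (a clique of size 5), so at least 5 colors are needed.
So 4 colors are not enough.

No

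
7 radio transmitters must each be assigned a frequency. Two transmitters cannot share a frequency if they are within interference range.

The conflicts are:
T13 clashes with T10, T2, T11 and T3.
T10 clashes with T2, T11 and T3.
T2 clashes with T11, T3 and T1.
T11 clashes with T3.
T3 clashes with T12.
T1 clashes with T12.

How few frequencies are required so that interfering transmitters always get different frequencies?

5

T13, T10, T2, T11, T3 are mutually in conflict, so at least 5 frequencies are needed.
5 frequencies suffice: frequency 1 → {T2, T12}; frequency 2 → {T3, T1}; frequency 3 → {T13}; frequency 4 → {T10}; frequency 5 → {T11}. Every pair that conflicts lands in different frequencies.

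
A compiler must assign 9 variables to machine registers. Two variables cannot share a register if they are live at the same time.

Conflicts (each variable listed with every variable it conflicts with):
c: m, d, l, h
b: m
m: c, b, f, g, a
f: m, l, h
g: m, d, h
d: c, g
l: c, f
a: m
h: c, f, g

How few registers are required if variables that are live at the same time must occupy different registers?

2

c and h conflict, so at least 2 registers are needed.
2 registers suffice: c=2, b=2, m=1, f=2, g=2, d=1, l=1, a=2, h=1. Every pair that conflicts lands in different registers.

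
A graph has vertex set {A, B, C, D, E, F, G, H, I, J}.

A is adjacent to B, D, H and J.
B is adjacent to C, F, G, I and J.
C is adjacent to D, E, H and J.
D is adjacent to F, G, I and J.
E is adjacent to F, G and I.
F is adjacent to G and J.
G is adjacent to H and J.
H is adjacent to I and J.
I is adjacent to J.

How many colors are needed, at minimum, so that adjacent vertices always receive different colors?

4

B, F, G, J are pairwise adjacent (a clique of size 4), so at least 4 colors are needed.
A valid assignment using 4 colors: A=green, B=blue, C=green, D=blue, E=red, F=yellow, G=green, H=blue, I=green, J=red. Every edge joins two different colors.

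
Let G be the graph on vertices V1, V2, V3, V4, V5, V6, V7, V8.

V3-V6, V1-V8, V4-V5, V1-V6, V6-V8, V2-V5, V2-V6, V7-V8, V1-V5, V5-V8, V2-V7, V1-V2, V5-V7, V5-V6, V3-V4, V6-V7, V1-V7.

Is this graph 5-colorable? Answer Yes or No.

The chromatic number is 5. V1, V2, V5, V6, V7 are pairwise adjacent (a clique of size 5), so at least 5 colors are needed.
5 colors suffice: V1=4, V2=5, V3=2, V4=1, V5=2, V6=1, V7=3, V8=5.
That is already a proper 5-coloring.

Yes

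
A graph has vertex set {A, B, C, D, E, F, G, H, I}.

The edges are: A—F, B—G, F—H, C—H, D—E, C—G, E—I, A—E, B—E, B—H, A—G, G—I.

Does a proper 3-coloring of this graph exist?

The chromatic number is 3. The cycle E-B-H-F-A-E has odd length 5, so it cannot be 2-colored; at least 3 colors are needed.
3 colors suffice: color 1 → {E, G, H}; color 2 → {A, B, C, D, I}; color 3 → {F}.
That is already a proper 3-coloring.

Yes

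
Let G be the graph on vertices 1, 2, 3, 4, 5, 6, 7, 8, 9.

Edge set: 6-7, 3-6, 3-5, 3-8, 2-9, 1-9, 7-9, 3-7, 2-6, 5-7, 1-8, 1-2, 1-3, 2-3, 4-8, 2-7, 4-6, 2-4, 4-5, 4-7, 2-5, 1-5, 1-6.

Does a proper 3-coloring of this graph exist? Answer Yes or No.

2, 3, 6, 7 are pairwise adjacent (a clique of size 4), so at least 4 colors are needed.
So 3 colors are not enough.

No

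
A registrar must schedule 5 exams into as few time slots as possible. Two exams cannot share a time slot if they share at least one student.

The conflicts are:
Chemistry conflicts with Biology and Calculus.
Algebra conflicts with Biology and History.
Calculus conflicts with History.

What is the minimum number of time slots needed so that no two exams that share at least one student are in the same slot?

The cycle History-Calculus-Chemistry-Biology-Algebra-History has odd length 5, so it cannot be 2-colored; at least 3 time slots are needed.
A valid assignment using 3 time slots: Chemistry=1, Algebra=3, Biology=2, Calculus=2, History=1. Each listed conflict is separated.

3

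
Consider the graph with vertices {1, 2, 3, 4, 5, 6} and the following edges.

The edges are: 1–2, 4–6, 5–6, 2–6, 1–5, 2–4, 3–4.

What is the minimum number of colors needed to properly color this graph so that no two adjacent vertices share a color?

2, 4, 6 are mutually adjacent, so at least 3 colors are needed.
3 colors suffice: 1=a, 2=b, 3=a, 4=c, 5=b, 6=a. No two adjacent vertices share a color.

3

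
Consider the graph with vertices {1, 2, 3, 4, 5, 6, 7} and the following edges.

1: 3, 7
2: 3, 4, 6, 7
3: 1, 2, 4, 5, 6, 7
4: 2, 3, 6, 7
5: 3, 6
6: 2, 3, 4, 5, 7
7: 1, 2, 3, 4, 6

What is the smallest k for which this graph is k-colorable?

2, 3, 4, 6, 7 are mutually adjacent (a clique of size 5), so at least 5 colors are needed.
5 colors suffice: color red → {3}; color blue → {5, 7}; color green → {1, 6}; color yellow → {2}; color purple → {4}. No two adjacent vertices share a color.

5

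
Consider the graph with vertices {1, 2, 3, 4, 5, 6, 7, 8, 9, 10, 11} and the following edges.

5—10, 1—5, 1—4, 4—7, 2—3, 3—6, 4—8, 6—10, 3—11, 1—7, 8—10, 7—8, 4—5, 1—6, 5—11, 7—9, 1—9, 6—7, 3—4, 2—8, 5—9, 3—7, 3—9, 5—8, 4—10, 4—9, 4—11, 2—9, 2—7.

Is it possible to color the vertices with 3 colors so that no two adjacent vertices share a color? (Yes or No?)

No

1, 4, 5, 9 are pairwise adjacent (a clique of size 4), so at least 4 colors are needed.
So 3 colors are not enough.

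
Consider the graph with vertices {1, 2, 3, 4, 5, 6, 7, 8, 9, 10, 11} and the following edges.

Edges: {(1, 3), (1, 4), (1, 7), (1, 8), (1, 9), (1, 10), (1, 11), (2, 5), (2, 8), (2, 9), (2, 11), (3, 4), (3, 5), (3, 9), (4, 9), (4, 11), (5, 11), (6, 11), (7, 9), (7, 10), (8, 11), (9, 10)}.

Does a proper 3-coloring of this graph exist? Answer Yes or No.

No

1, 3, 4, 9 are pairwise adjacent (a clique of size 4), so at least 4 colors are needed.
So 3 colors are not enough.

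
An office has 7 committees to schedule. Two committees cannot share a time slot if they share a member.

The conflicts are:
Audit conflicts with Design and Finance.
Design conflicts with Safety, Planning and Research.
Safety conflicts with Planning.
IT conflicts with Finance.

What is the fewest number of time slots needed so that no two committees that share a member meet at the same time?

3

Design, Safety, Planning all conflict with each other, so at least 3 time slots are needed.
A valid assignment using 3 time slots: Audit=2, Design=1, Safety=2, IT=2, Planning=3, Research=2, Finance=1. No two conflicting committees share a time slot.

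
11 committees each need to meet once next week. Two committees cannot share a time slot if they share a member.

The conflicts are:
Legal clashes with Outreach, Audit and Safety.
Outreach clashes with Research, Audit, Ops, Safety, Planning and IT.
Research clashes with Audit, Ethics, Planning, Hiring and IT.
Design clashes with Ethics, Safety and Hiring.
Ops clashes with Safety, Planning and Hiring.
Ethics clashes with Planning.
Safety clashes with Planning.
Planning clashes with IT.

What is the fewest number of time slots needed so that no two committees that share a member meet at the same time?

4

Outreach, Research, Planning, IT pairwise conflict, so at least 4 time slots are needed.
4 time slots suffice: Legal=3, Outreach=1, Research=2, Design=1, Audit=4, Ops=4, Ethics=4, Safety=2, Planning=3, Hiring=3, IT=4. Every pair that conflicts lands in different time slots.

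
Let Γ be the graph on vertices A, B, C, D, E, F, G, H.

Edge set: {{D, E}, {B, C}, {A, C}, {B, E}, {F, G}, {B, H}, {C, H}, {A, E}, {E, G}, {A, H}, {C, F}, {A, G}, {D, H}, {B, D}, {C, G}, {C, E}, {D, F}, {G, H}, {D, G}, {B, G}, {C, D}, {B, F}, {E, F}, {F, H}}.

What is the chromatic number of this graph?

6

B, C, D, E, F, G are pairwise adjacent (a clique of size 6), so at least 6 colors are needed.
6 colors suffice: color 1 → {G}; color 2 → {C}; color 3 → {A, D}; color 4 → {B}; color 5 → {E, H}; color 6 → {F}. Every edge joins two different colors.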